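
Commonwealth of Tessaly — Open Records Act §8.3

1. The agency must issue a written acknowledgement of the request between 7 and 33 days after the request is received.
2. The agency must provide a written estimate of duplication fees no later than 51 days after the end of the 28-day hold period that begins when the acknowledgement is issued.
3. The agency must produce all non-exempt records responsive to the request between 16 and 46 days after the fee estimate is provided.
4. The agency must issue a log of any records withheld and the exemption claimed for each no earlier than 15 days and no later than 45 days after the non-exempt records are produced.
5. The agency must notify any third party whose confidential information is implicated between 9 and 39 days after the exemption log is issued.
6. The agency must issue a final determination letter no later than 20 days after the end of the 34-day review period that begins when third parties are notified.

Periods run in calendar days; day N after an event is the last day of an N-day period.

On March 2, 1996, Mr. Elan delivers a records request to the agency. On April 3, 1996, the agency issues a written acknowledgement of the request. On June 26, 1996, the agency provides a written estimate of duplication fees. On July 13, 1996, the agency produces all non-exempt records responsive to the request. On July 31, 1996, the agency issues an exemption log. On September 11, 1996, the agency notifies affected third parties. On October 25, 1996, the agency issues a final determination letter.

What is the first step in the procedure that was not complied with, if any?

Step 1 — 7 and 33 days from March 2, 1996 (when the request is received) are March 9, 1996 and April 4, 1996 respectively; April 3, 1996 falls inside that range.
Step 2 — counting 51 days from May 1, 1996 (end of the 28-day hold period, which began when the acknowledgement is issued on April 3, 1996) gives a deadline of June 21, 1996; done June 26, 1996 — 5 days late.
The analysis stops there.

Step 2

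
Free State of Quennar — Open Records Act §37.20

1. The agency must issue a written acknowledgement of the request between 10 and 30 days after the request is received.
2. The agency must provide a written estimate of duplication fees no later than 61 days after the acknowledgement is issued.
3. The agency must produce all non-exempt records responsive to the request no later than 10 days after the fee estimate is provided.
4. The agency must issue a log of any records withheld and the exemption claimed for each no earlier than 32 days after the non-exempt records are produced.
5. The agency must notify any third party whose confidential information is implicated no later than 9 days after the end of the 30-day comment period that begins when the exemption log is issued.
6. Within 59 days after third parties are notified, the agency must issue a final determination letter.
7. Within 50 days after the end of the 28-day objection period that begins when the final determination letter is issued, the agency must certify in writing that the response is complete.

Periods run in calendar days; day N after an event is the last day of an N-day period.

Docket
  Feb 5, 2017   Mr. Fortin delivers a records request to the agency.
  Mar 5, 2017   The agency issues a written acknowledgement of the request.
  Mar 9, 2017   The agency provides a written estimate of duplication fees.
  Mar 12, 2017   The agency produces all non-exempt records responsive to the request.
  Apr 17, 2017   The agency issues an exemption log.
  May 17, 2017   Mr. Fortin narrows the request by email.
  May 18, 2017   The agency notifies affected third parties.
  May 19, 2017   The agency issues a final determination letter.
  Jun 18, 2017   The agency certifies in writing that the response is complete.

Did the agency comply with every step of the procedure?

Step 1: the window is 10–30 days after Feb 5, 2017 (when the request is received), so Feb 15, 2017 through Mar 7, 2017; Mar 5, 2017 falls inside that range.
Step 2: 61 days after Mar 5, 2017 (when the acknowledgement is issued) is May 5, 2017; done Mar 9, 2017 — timely.
Step 3: 10 days after Mar 9, 2017 (when the fee estimate is provided) is Mar 19, 2017; completed Mar 12, 2017, before the deadline.
Step 4: the earliest permitted date is 32 days after Mar 12, 2017 (when the non-exempt records are produced), i.e. Apr 13, 2017; done Apr 17, 2017 — permitted.
Step 5: 9 days after May 17, 2017 (end of the 30-day comment period, which began when the exemption log is issued on Apr 17, 2017) is May 26, 2017; completed May 18, 2017, before the deadline.
Step 6: 59 days after May 18, 2017 (when third parties are notified) is Jul 16, 2017; completed May 19, 2017, before the deadline.
Step 7: 50 days after Jun 16, 2017 (end of the 28-day objection period, which began when the final determination letter is issued on May 19, 2017) is Aug 5, 2017; Jun 18, 2017 is within that limit.

Yes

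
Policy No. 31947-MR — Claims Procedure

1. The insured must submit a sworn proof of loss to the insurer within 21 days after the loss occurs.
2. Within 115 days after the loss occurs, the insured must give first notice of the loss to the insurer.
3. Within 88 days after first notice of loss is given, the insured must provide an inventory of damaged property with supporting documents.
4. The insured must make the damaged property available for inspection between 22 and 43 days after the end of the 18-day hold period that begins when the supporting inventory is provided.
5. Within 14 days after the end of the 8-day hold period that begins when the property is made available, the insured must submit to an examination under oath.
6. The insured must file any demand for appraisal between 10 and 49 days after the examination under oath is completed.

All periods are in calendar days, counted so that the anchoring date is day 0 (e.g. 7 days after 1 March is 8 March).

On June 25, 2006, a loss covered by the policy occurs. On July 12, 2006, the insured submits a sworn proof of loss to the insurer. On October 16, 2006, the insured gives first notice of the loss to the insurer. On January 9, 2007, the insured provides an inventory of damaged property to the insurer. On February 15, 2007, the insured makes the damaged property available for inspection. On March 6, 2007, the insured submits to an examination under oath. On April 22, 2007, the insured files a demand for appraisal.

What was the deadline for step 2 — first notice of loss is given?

October 18, 2006

Step 2 runs from June 25, 2006, when the loss occurs. 115 days after June 25, 2006 is October 18, 2006.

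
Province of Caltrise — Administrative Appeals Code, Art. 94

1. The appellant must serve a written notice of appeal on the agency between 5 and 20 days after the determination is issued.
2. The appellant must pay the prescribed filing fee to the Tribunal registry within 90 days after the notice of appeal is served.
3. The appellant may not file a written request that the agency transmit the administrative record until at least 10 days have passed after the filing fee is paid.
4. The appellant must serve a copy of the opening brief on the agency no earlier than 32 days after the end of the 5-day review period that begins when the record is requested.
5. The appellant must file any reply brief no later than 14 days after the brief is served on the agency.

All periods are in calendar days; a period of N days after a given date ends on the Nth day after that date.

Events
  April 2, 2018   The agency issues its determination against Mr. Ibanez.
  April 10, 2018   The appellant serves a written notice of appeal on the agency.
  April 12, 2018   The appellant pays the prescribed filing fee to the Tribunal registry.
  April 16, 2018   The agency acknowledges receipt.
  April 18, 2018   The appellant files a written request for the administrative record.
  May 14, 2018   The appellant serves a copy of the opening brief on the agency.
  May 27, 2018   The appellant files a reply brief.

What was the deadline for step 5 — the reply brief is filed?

May 28, 2018

Step 5 runs from May 14, 2018, when the brief is served on the agency. 14 days after May 14, 2018 is May 28, 2018.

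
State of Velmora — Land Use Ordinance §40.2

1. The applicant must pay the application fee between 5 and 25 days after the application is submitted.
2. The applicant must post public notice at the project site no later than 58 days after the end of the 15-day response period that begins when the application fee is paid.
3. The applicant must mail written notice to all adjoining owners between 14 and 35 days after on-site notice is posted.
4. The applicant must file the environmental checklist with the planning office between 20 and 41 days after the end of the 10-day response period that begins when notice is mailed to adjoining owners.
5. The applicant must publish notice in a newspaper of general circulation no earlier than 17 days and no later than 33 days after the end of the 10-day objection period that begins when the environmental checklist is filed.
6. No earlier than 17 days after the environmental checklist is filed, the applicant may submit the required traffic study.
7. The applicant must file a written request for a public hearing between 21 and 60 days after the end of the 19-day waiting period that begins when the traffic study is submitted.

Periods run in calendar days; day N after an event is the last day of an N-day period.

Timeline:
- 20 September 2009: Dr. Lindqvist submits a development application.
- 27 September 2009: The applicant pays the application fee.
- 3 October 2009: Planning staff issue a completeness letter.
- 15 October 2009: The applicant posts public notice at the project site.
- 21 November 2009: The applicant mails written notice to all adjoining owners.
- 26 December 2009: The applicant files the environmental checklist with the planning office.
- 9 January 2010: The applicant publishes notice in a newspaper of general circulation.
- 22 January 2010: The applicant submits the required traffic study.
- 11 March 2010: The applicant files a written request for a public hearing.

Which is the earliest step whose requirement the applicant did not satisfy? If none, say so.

Step 3

(1) the permitted window runs from 20 September 2009 + 5 = 25 September 2009 to 20 September 2009 + 25 = 15 October 2009; done 27 September 2009 — within the window.
(2) due by 12 October 2009 + 58 days = 9 December 2009; 15 October 2009 is within that limit.
(3) the permitted window runs from 15 October 2009 + 14 = 29 October 2009 to 15 October 2009 + 35 = 19 November 2009; 21 November 2009 is 2 days past the end of the window.
No need to go further; step 3 was not satisfied.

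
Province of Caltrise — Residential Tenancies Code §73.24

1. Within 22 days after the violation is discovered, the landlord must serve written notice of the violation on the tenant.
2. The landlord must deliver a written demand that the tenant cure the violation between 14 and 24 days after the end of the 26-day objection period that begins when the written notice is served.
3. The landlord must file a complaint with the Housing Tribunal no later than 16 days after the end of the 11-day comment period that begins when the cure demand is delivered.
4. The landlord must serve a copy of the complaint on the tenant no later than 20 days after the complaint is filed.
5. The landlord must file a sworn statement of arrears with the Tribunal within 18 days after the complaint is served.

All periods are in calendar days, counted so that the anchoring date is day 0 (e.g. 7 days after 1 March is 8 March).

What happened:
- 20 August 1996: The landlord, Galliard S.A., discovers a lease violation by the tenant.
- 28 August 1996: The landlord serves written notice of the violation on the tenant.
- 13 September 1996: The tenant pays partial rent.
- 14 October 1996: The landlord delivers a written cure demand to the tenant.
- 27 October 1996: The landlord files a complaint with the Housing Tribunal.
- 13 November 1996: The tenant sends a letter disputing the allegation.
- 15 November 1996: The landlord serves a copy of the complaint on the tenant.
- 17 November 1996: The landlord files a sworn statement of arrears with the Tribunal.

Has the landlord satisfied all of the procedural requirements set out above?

Yes

Step 1: 22 days after 20 August 1996 (when the violation is discovered) is 11 September 1996; completed 28 August 1996, before the deadline.
Step 2: the window is 14–24 days after 23 September 1996 (end of the 26-day objection period, which began when the written notice is served on 28 August 1996), so 7 October 1996 through 17 October 1996; 14 October 1996 falls inside that range.
Step 3: 16 days after 25 October 1996 (end of the 11-day comment period, which began when the cure demand is delivered on 14 October 1996) is 10 November 1996; done 27 October 1996 — timely.
Step 4: 20 days after 27 October 1996 (when the complaint is filed) is 16 November 1996; done 15 November 1996 — timely.
Step 5: 18 days after 15 November 1996 (when the complaint is served) is 3 December 1996; done 17 November 1996 — timely.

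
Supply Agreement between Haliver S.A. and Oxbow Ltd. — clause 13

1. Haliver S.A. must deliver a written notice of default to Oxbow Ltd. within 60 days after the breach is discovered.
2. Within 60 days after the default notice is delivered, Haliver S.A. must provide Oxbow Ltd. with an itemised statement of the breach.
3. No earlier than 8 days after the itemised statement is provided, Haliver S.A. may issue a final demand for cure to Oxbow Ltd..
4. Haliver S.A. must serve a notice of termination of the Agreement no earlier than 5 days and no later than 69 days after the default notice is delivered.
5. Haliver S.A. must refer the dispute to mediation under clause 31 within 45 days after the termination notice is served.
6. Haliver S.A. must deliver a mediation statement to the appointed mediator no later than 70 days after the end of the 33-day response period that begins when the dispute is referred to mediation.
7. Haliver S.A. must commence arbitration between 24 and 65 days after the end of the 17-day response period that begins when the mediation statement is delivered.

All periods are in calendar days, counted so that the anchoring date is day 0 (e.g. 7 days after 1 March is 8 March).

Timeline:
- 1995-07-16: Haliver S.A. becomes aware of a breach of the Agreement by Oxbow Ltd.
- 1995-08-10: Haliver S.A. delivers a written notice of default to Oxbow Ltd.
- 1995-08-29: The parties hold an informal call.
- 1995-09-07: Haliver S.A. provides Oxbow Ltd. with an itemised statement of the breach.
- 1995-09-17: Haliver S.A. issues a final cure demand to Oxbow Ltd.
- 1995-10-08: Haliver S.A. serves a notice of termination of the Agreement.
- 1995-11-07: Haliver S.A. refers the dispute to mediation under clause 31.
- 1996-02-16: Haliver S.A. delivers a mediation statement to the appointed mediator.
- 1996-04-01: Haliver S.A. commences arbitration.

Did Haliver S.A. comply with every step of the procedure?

Yes

Step 1: 60 days after 1995-07-16 (when the breach is discovered) is 1995-09-14; completed 1995-08-10, before the deadline.
Step 2: 60 days after 1995-08-10 (when the default notice is delivered) is 1995-10-09; 1995-09-07 is within that limit.
Step 3: the earliest permitted date is 8 days after 1995-09-07 (when the itemised statement is provided), i.e. 1995-09-15; done 1995-09-17 — permitted.
Step 4: the window is 5–69 days after 1995-08-10 (when the default notice is delivered), so 1995-08-15 through 1995-10-18; done 1995-10-08 — within the window.
Step 5: 45 days after 1995-10-08 (when the termination notice is served) is 1995-11-22; completed 1995-11-07, before the deadline.
Step 6: 70 days after 1995-12-10 (end of the 33-day response period, which began when the dispute is referred to mediation on 1995-11-07) is 1996-02-18; completed 1996-02-16, before the deadline.
Step 7: the window is 24–65 days after 1996-03-04 (end of the 17-day response period, which began when the mediation statement is delivered on 1996-02-16), so 1996-03-28 through 1996-05-08; done 1996-04-01, which is between those dates.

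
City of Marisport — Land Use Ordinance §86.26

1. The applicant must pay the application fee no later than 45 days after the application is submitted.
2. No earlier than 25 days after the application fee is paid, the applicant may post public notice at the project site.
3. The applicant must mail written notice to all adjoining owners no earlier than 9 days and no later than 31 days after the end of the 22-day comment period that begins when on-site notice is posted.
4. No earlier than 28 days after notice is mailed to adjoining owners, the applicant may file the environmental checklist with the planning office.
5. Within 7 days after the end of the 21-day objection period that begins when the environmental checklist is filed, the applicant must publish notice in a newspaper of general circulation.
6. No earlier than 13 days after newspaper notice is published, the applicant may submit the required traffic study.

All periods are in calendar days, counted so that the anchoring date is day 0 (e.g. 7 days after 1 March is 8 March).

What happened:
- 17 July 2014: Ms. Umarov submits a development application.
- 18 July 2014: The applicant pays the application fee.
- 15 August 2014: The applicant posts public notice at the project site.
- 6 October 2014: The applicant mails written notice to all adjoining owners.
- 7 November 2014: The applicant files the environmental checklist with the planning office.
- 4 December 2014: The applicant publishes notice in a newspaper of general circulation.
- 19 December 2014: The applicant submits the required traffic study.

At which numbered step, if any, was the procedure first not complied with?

Step 1 — counting 45 days from 17 July 2014 (when the application is submitted) gives a deadline of 31 August 2014; done 18 July 2014 — timely.
Step 2 — must wait 25 days from 18 July 2014 (when the application fee is paid), so not before 12 August 2014; 15 August 2014 is on or after that date.
Step 3 — 9 and 31 days from 6 September 2014 (end of the 22-day comment period, which began when on-site notice is posted on 15 August 2014) are 15 September 2014 and 7 October 2014 respectively; done 6 October 2014, which is between those dates.
Step 4 — must wait 28 days from 6 October 2014 (when notice is mailed to adjoining owners), so not before 3 November 2014; done 7 November 2014 — permitted.
Step 5 — counting 7 days from 28 November 2014 (end of the 21-day objection period, which began when the environmental checklist is filed on 7 November 2014) gives a deadline of 5 December 2014; completed 4 December 2014, before the deadline.
Step 6 — must wait 13 days from 4 December 2014 (when newspaper notice is published), so not before 17 December 2014; done 19 December 2014 — permitted.

None — every step was satisfied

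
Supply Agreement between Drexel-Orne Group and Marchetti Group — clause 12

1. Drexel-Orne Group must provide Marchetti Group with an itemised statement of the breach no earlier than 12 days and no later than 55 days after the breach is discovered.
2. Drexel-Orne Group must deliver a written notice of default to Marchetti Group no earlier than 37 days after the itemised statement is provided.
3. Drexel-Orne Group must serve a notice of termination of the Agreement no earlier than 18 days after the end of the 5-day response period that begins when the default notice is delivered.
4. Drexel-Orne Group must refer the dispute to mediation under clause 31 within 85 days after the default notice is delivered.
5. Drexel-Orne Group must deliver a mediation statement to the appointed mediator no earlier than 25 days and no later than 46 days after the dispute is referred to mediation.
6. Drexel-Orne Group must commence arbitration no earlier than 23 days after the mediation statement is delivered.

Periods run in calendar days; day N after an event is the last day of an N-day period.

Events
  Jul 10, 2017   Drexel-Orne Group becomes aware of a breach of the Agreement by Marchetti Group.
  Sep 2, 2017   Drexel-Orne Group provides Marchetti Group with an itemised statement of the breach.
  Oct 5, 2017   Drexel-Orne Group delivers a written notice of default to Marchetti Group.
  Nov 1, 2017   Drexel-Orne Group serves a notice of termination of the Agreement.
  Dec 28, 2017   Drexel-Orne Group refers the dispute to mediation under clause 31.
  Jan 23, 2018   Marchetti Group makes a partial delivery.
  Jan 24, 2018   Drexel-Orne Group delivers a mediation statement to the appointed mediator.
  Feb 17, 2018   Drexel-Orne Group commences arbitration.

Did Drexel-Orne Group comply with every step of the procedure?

Step 1: the window is 12–55 days after Jul 10, 2017 (when the breach is discovered), so Jul 22, 2017 through Sep 3, 2017; Sep 2, 2017 falls inside that range.
Step 2: the earliest permitted date is 37 days after Sep 2, 2017 (when the itemised statement is provided), i.e. Oct 9, 2017; acted on Oct 5, 2017, 4 days prematurely.
That is the first point of non-compliance.

No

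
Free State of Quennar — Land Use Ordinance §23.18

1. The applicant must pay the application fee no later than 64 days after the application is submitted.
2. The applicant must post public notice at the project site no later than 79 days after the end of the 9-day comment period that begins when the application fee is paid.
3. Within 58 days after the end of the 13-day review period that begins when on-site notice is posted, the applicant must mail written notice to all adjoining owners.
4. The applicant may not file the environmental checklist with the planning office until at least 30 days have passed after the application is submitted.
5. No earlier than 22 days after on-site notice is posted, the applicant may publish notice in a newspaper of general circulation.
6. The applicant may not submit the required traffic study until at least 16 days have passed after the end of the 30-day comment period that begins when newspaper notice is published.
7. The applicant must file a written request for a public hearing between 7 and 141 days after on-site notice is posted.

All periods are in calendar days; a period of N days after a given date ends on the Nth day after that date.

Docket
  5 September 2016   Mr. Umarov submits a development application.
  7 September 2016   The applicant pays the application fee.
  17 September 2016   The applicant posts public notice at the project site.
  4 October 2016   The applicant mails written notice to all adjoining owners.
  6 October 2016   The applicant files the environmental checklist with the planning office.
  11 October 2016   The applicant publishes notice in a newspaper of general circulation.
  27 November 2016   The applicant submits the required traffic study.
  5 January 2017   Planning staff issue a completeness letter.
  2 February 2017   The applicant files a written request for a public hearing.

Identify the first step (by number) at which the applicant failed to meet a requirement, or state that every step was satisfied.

None — every step was satisfied

(1) due by 5 September 2016 + 64 days = 8 November 2016; completed 7 September 2016, before the deadline.
(2) due by 16 September 2016 + 79 days = 4 December 2016; completed 17 September 2016, before the deadline.
(3) due by 30 September 2016 + 58 days = 27 November 2016; 4 October 2016 is within that limit.
(4) permitted from 5 September 2016 + 30 days = 5 October 2016 onward; 6 October 2016 is on or after that date.
(5) permitted from 17 September 2016 + 22 days = 9 October 2016 onward; done 11 October 2016, after the minimum wait.
(6) permitted from 10 November 2016 + 16 days = 26 November 2016 onward; 27 November 2016 is on or after that date.
(7) the permitted window runs from 17 September 2016 + 7 = 24 September 2016 to 17 September 2016 + 141 = 5 February 2017; 2 February 2017 falls inside that range.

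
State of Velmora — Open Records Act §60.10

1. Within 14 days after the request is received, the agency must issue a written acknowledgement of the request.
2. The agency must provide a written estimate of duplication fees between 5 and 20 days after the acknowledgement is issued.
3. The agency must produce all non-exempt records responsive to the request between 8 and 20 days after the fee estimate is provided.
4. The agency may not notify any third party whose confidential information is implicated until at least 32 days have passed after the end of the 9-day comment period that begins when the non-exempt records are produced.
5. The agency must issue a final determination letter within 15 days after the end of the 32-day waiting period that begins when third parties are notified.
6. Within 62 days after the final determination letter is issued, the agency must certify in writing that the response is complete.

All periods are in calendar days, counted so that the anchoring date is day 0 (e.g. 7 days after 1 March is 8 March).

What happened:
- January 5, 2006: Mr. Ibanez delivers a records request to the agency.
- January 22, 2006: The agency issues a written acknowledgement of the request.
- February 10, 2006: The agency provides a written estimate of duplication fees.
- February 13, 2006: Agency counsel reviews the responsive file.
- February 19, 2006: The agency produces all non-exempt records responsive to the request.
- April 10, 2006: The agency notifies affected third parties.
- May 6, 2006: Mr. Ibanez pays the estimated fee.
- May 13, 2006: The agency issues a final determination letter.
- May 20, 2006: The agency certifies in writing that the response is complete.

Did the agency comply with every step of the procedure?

No

Step 1 — counting 14 days from January 5, 2006 (when the request is received) gives a deadline of January 19, 2006; not done until January 22, 2006, 3 days after the deadline.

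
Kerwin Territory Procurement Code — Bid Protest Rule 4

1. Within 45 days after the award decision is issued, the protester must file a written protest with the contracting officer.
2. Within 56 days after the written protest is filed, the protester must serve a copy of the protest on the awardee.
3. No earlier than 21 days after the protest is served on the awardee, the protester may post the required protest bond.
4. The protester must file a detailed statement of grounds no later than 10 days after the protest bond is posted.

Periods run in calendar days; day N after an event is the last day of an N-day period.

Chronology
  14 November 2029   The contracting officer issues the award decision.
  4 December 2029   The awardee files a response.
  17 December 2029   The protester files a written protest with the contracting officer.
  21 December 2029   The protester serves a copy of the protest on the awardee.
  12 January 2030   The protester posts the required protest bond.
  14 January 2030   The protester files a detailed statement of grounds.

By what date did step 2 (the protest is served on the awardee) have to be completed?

11 February 2030

Step 2 runs from 17 December 2029, when the written protest is filed. 56 days after 17 December 2029 is 11 February 2030.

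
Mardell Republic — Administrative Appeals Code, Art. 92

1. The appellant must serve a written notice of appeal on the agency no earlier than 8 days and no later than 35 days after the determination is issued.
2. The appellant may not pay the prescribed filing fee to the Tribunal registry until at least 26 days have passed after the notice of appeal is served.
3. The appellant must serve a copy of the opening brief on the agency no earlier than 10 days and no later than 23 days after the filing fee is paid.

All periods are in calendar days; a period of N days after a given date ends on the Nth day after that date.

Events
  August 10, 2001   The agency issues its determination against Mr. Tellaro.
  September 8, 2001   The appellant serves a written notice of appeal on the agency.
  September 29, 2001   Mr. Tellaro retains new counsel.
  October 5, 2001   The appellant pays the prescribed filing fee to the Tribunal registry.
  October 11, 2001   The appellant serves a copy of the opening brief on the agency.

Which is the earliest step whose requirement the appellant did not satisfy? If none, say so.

Step 1 — 8 and 35 days from August 10, 2001 (when the determination is issued) are August 18, 2001 and September 14, 2001 respectively; September 8, 2001 falls inside that range.
Step 2 — must wait 26 days from September 8, 2001 (when the notice of appeal is served), so not before October 4, 2001; done October 5, 2001, after the minimum wait.
Step 3 — 10 and 23 days from October 5, 2001 (when the filing fee is paid) are October 15, 2001 and October 28, 2001 respectively; October 11, 2001 is 4 days too early.
Later steps need not be reached.

Step 3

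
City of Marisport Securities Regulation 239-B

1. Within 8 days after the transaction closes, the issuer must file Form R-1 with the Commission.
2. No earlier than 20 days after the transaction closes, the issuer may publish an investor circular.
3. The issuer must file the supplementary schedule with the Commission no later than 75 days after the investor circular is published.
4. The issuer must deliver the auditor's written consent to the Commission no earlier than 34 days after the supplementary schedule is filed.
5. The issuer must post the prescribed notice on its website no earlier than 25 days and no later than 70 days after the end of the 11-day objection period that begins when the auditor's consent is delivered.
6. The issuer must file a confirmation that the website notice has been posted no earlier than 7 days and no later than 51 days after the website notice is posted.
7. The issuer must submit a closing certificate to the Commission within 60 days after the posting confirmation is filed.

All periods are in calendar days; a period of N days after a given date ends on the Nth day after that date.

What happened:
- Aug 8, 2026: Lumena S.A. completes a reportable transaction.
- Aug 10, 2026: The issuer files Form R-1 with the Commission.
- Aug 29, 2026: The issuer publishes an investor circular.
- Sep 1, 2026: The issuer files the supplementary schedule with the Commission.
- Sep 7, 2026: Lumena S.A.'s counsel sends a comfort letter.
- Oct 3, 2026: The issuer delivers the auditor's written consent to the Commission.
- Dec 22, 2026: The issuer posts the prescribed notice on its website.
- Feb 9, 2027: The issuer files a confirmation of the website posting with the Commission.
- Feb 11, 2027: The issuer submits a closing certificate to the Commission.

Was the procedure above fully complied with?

No

Step 1 — counting 8 days from Aug 8, 2026 (when the transaction closes) gives a deadline of Aug 16, 2026; done Aug 10, 2026 — timely.
Step 2 — must wait 20 days from Aug 8, 2026 (when the transaction closes), so not before Aug 28, 2026; done Aug 29, 2026 — permitted.
Step 3 — counting 75 days from Aug 29, 2026 (when the investor circular is published) gives a deadline of Nov 12, 2026; completed Sep 1, 2026, before the deadline.
Step 4 — must wait 34 days from Sep 1, 2026 (when the supplementary schedule is filed), so not before Oct 5, 2026; acted on Oct 3, 2026, 2 days prematurely.
That is the first point of non-compliance.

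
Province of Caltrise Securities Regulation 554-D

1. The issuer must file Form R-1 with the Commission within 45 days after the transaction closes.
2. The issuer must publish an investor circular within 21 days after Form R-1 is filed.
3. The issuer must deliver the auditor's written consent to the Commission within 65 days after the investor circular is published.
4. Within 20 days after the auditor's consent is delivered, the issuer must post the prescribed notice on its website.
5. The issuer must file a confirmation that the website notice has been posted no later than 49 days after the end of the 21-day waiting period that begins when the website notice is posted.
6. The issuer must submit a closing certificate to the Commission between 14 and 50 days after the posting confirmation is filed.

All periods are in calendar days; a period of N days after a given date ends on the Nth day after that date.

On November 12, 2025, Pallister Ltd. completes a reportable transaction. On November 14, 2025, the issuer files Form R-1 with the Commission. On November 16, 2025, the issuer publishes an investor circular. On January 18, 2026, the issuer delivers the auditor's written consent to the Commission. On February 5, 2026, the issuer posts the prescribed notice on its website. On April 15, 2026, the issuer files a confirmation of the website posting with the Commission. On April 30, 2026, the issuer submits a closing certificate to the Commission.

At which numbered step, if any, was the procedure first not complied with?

None — every step was satisfied

(1) due by November 12, 2025 + 45 days = December 27, 2025; completed November 14, 2025, before the deadline.
(2) due by November 14, 2025 + 21 days = December 5, 2025; done November 16, 2025 — timely.
(3) due by November 16, 2025 + 65 days = January 20, 2026; January 18, 2026 is within that limit.
(4) due by January 18, 2026 + 20 days = February 7, 2026; done February 5, 2026 — timely.
(5) due by February 26, 2026 + 49 days = April 16, 2026; completed April 15, 2026, before the deadline.
(6) the permitted window runs from April 15, 2026 + 14 = April 29, 2026 to April 15, 2026 + 50 = June 4, 2026; April 30, 2026 falls inside that range.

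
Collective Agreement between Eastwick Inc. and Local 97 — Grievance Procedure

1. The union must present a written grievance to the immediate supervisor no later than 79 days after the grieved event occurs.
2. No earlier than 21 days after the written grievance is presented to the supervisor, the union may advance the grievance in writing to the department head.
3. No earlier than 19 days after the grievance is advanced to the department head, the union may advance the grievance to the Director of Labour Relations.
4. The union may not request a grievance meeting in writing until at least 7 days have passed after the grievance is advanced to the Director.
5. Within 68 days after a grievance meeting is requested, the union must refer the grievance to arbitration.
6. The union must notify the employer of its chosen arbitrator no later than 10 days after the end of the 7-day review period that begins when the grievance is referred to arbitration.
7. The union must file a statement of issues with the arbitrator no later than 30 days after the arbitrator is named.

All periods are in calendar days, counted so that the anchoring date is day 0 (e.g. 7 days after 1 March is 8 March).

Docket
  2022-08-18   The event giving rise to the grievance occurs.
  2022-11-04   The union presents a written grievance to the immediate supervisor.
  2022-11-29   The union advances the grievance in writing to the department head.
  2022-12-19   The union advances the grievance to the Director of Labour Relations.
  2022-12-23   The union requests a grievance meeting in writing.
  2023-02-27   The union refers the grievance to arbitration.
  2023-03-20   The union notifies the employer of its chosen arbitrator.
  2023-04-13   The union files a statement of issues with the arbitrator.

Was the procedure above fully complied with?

No

Step 1: 79 days after 2022-08-18 (when the grieved event occurs) is 2022-11-05; done 2022-11-04 — timely.
Step 2: the earliest permitted date is 21 days after 2022-11-04 (when the written grievance is presented to the supervisor), i.e. 2022-11-25; 2022-11-29 is on or after that date.
Step 3: the earliest permitted date is 19 days after 2022-11-29 (when the grievance is advanced to the department head), i.e. 2022-12-18; done 2022-12-19 — permitted.
Step 4: the earliest permitted date is 7 days after 2022-12-19 (when the grievance is advanced to the Director), i.e. 2022-12-26; acted on 2022-12-23, 3 days prematurely.
The procedure was therefore not followed at step 4.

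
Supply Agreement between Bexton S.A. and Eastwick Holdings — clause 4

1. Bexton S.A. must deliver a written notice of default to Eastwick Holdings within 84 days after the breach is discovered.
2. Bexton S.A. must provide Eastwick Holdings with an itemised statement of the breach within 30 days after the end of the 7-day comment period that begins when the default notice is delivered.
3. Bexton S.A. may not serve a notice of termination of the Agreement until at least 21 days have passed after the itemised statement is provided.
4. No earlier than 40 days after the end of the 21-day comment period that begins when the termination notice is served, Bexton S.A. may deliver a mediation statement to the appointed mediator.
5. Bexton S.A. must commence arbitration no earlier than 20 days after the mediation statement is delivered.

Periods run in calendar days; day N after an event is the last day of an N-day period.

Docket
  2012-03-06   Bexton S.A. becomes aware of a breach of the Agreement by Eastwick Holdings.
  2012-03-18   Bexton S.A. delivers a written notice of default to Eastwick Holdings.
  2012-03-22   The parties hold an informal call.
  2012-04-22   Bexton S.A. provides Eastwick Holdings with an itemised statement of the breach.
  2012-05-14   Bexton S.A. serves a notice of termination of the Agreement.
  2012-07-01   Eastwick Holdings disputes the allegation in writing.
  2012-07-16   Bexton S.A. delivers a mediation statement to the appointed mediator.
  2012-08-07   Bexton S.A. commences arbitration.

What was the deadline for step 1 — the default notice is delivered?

2012-05-29

Step 1 runs from 2012-03-06, when the breach is discovered. 84 days after 2012-03-06 is 2012-05-29.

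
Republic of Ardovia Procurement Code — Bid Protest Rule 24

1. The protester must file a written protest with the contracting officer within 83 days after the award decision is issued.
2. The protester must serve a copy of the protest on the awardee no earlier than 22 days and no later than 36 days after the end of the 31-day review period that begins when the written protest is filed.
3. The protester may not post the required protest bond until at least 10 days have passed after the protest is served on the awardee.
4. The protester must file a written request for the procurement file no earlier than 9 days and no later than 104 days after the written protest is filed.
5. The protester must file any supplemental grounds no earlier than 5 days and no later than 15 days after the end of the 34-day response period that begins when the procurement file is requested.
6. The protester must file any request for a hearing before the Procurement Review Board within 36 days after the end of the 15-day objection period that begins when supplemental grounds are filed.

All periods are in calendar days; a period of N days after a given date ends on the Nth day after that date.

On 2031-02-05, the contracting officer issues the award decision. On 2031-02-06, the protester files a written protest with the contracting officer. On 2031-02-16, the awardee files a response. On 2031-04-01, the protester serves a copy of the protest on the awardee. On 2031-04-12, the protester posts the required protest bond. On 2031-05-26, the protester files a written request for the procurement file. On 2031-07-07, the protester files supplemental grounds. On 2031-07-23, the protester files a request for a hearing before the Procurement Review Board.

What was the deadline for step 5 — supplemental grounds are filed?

2031-07-14

The procurement file is requested on 2031-05-26; the 34-day response period therefore ends 2031-06-29, and step 5 runs from that date. The window is 5–15 days after 2031-06-29; it closes on 2031-07-14.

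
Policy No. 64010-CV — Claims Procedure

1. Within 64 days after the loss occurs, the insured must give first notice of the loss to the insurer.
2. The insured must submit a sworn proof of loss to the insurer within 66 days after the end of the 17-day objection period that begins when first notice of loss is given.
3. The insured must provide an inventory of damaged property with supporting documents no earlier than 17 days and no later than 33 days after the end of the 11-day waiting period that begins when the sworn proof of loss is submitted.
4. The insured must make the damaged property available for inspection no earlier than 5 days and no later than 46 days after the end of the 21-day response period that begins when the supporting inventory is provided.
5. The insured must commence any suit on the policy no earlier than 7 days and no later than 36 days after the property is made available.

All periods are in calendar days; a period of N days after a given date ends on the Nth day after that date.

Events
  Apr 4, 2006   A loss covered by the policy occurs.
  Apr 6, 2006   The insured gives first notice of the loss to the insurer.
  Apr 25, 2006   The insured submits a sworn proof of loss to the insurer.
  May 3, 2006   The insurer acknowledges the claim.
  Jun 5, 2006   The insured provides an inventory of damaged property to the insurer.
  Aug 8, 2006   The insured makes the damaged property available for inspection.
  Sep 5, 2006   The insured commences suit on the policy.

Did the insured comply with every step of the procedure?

Step 1 — counting 64 days from Apr 4, 2006 (when the loss occurs) gives a deadline of Jun 7, 2006; completed Apr 6, 2006, before the deadline.
Step 2 — counting 66 days from Apr 23, 2006 (end of the 17-day objection period, which began when first notice of loss is given on Apr 6, 2006) gives a deadline of Jun 28, 2006; Apr 25, 2006 is within that limit.
Step 3 — 17 and 33 days from May 6, 2006 (end of the 11-day waiting period, which began when the sworn proof of loss is submitted on Apr 25, 2006) are May 23, 2006 and Jun 8, 2006 respectively; Jun 5, 2006 falls inside that range.
Step 4 — 5 and 46 days from Jun 26, 2006 (end of the 21-day response period, which began when the supporting inventory is provided on Jun 5, 2006) are Jul 1, 2006 and Aug 11, 2006 respectively; done Aug 8, 2006, which is between those dates.
Step 5 — 7 and 36 days from Aug 8, 2006 (when the property is made available) are Aug 15, 2006 and Sep 13, 2006 respectively; done Sep 5, 2006, which is between those dates.

Yes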